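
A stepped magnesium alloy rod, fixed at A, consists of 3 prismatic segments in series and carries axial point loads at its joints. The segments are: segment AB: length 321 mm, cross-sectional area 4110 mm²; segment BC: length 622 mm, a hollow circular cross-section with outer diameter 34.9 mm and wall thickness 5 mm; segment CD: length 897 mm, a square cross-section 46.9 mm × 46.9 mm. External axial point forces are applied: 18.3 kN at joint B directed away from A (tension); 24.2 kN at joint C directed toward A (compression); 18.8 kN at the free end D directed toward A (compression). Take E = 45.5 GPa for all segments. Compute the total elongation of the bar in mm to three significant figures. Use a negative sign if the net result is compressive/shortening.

-1.46 mm

Internal axial forces (sectioning from the free end, tension +): N_CD = -18.8 kN, N_BC = -43 kN, N_AB = -24.7 kN.
A_BC = 469.7 mm².
A_CD = 2200 mm².
δ_AB = -24700·321/(4110·45500) = -0.0424 mm
δ_BC = -43000·622/(469.7·45500) = -1.252 mm
δ_CD = -18800·897/(2200·45500) = -0.1685 mm
δ = Σδ_i = -1.462 mm.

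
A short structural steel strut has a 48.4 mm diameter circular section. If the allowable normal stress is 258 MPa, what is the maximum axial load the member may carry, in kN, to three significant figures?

A = 1840 mm².
P_max = σ_allow · A = 258 · 1840 = 474700 N = 474.7 kN.

475 kN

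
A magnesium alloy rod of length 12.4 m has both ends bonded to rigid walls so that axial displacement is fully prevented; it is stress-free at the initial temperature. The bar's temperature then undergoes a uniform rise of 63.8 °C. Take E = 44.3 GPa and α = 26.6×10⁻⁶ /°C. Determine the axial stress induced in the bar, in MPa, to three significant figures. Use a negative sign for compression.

Free thermal expansion αLΔT = 26.6e-6 · 12400 · 63.8 = 21.04 mm.
The walls impose strain ε = −(21.04)/12400 = -1.6971e-03; σ = Eε = 44300 · -1.6971e-03 = -75.18 MPa.

-75.2 MPa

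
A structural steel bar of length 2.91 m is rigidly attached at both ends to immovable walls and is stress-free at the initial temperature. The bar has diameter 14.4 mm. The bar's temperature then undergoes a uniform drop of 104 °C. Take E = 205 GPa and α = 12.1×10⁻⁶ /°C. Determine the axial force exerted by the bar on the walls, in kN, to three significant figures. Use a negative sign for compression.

42.0 kN

Free thermal expansion αLΔT = 12.1e-6 · 2910 · -104 = -3.662 mm.
The walls impose strain ε = −(-3.662)/2910 = 1.2584e-03; σ = Eε = 205000 · 1.2584e-03 = 258 MPa.
Wall reaction R = σ·A = 258·162.9 = 42010 N = 42.01 kN.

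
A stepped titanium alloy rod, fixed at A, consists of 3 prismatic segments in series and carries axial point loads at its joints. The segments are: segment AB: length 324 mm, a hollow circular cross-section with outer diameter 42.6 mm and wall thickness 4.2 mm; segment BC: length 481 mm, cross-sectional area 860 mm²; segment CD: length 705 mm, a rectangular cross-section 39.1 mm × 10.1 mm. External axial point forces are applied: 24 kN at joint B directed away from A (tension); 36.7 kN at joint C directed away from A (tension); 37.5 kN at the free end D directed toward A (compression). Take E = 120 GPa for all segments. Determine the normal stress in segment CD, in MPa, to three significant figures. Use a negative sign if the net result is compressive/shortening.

-95.0 MPa

Internal axial forces (sectioning from the free end, tension +): N_CD = -37.5 kN, N_BC = -0.8 kN, N_AB = 23.2 kN.
A_CD = 394.9 mm².
σ_CD = N_CD/A_CD = -37500/394.9 = -94.96 MPa.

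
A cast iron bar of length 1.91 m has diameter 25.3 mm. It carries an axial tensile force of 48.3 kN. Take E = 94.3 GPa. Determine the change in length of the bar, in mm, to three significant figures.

A = 502.7 mm².
δ_mech = NL/(AE) = 48300·1910/(502.7·94300) = 1.946 mm.

1.95 mm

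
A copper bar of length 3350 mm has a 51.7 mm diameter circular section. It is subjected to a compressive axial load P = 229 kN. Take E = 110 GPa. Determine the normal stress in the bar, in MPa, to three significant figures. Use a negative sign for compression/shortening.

A = 2099 mm².
σ = N/A = -229000/2099 = -109.1 MPa.

-109 MPa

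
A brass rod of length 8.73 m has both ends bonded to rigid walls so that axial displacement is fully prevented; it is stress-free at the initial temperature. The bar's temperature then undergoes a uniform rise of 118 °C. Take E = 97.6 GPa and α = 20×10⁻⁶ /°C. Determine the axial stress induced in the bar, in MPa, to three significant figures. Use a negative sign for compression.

Free thermal expansion αLΔT = 20e-6 · 8730 · 118 = 20.6 mm.
The walls impose strain ε = −(20.6)/8730 = -2.3600e-03; σ = Eε = 97600 · -2.3600e-03 = -230.3 MPa.

-230 MPa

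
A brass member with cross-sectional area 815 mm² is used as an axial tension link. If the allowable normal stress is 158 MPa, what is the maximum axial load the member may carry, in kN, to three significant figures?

P_max = σ_allow · A = 158 · 815 = 128800 N = 128.8 kN.

129 kN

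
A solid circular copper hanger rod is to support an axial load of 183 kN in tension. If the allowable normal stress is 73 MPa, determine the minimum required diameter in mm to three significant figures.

Required area A ≥ P/σ_allow = 183000/73 = 2507 mm².
For a solid circular section, d ≥ √(4A/π) = 56.5 mm.

56.5 mm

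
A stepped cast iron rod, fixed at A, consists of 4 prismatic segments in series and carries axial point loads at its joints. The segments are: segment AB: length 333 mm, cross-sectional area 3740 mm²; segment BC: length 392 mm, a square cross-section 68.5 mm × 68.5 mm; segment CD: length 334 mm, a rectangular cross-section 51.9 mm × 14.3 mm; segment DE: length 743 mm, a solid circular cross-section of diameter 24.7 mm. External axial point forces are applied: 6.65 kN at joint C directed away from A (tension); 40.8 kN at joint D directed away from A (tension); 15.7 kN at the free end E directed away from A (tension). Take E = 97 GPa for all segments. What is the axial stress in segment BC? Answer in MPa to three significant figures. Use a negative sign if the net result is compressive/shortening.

13.5 MPa

Internal axial forces (sectioning from the free end, tension +): N_DE = 15.7 kN, N_CD = 56.5 kN, N_BC = 63.15 kN, N_AB = 63.15 kN.
A_BC = 4692 mm².
σ_BC = N_BC/A_BC = 63150/4692 = 13.46 MPa.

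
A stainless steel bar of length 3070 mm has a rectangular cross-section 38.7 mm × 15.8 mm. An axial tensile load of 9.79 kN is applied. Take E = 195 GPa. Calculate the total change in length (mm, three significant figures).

A = 611.5 mm².
δ_mech = NL/(AE) = 9790·3070/(611.5·195000) = 0.2521 mm.

0.252 mm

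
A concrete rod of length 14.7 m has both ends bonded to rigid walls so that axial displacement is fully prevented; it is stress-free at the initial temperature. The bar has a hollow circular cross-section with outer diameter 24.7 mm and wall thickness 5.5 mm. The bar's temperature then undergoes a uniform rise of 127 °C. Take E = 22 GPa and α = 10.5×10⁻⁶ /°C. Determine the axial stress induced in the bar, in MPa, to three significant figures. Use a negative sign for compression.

Free thermal expansion αLΔT = 10.5e-6 · 14700 · 127 = 19.6 mm.
The walls impose strain ε = −(19.6)/14700 = -1.3335e-03; σ = Eε = 22000 · -1.3335e-03 = -29.34 MPa.

-29.3 MPa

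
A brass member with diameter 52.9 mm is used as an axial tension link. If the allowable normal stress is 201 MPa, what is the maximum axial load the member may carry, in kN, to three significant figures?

442 kN

A = 2198 mm².
P_max = σ_allow · A = 201 · 2198 = 441800 N = 441.8 kN.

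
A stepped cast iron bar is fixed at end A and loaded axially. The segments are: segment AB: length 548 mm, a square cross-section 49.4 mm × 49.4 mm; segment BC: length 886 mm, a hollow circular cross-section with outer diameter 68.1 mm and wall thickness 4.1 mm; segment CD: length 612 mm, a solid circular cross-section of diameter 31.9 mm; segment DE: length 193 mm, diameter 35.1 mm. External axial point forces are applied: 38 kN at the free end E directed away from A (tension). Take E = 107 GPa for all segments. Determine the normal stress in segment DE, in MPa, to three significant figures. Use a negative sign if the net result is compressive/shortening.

Internal axial forces (sectioning from the free end, tension +): N_DE = 38 kN, N_CD = 38 kN, N_BC = 38 kN, N_AB = 38 kN.
A_DE = 967.6 mm².
σ_DE = N_DE/A_DE = 38000/967.6 = 39.27 MPa.

39.3 MPa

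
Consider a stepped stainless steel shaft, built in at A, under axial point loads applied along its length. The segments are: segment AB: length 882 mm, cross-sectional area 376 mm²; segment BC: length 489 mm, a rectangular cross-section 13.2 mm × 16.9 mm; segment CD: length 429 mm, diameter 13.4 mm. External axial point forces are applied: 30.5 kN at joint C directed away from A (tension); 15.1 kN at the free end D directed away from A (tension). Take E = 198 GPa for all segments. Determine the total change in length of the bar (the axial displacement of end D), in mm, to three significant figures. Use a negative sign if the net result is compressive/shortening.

1.28 mm

Internal axial forces (sectioning from the free end, tension +): N_CD = 15.1 kN, N_BC = 45.6 kN, N_AB = 45.6 kN.
A_BC = 223.1 mm².
A_CD = 141 mm².
δ_AB = 45600·882/(376·198000) = 0.5402 mm
δ_BC = 45600·489/(223.1·198000) = 0.5048 mm
δ_CD = 15100·429/(141·198000) = 0.232 mm
δ = Σδ_i = 1.277 mm.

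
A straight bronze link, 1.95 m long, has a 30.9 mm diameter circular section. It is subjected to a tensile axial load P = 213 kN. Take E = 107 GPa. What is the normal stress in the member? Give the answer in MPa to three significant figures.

284 MPa

A = 749.9 mm².
σ = N/A = 213000/749.9 = 284 MPa.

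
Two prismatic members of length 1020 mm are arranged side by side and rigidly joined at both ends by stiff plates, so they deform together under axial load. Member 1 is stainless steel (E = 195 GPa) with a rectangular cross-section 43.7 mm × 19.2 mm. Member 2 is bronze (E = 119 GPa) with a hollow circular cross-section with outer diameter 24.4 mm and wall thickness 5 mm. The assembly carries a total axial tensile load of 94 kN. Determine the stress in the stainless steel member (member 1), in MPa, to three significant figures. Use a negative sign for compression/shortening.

91.7 MPa

A_1 = 839 mm².
A_2 = 304.7 mm².
Equal strain + equilibrium ⇒ each member carries load in proportion to AE: A₁E₁ = 163600000 N, A₂E₂ = 36260000 N, ΣAE = 199900000 N.
σ₁ = P·E₁/ΣAE = 94000·195000/199900000 = 91.71 MPa.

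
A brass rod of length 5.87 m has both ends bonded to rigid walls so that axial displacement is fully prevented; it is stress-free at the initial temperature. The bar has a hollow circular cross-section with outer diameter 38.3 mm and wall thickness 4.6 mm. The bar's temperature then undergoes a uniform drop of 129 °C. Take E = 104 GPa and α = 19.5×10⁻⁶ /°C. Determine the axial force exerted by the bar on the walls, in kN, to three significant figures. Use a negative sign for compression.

127 kN

Free thermal expansion αLΔT = 19.5e-6 · 5870 · -129 = -14.77 mm.
The walls impose strain ε = −(-14.77)/5870 = 2.5155e-03; σ = Eε = 104000 · 2.5155e-03 = 261.6 MPa.
Wall reaction R = σ·A = 261.6·487 = 127400 N = 127.4 kN.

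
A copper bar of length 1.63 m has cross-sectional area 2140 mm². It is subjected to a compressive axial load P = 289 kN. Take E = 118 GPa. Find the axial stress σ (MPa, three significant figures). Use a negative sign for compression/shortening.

-135 MPa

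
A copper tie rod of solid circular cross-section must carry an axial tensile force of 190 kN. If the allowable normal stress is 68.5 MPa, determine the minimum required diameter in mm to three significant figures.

59.4 mm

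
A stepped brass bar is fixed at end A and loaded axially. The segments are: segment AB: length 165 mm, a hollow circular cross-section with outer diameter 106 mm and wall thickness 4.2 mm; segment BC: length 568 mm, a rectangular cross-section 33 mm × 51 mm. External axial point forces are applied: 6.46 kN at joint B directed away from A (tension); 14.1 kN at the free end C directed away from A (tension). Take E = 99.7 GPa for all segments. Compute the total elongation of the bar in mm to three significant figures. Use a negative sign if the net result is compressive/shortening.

0.0731 mm

Internal axial forces (sectioning from the free end, tension +): N_BC = 14.1 kN, N_AB = 20.56 kN.
A_AB = 1343 mm².
A_BC = 1683 mm².
δ_AB = 20560·165/(1343·99700) = 0.02533 mm
δ_BC = 14100·568/(1683·99700) = 0.04773 mm
δ = Σδ_i = 0.07306 mm.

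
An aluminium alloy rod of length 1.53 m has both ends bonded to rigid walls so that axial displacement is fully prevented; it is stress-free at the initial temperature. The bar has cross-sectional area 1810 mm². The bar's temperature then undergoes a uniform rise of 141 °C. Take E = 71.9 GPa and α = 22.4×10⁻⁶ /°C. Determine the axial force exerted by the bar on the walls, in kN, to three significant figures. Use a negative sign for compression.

Free thermal expansion αLΔT = 22.4e-6 · 1530 · 141 = 4.832 mm.
The walls impose strain ε = −(4.832)/1530 = -3.1584e-03; σ = Eε = 71900 · -3.1584e-03 = -227.1 MPa.
Wall reaction R = σ·A = -227.1·1810 = -411000 N = -411 kN.

-411 kN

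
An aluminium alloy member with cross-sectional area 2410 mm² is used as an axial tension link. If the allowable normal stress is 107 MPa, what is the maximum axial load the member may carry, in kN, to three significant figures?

P_max = σ_allow · A = 107 · 2410 = 257900 N = 257.9 kN.

258 kN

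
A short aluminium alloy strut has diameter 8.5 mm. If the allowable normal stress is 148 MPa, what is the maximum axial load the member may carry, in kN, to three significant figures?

A = 56.75 mm².
P_max = σ_allow · A = 148 · 56.75 = 8398 N = 8.398 kN.

8.40 kN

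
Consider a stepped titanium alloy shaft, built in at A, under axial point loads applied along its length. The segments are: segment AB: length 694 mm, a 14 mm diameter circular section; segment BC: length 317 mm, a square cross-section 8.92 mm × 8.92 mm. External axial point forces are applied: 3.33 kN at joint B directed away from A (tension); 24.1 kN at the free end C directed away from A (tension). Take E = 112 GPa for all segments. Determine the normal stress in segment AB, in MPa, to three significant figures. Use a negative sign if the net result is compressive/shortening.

178 MPa

Internal axial forces (sectioning from the free end, tension +): N_BC = 24.1 kN, N_AB = 27.43 kN.
A_AB = 153.9 mm².
σ_AB = N_AB/A_AB = 27430/153.9 = 178.2 MPa.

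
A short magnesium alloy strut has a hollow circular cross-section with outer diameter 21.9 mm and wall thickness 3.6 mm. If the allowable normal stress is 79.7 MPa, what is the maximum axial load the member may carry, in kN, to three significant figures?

16.5 kN

A = 207 mm².
P_max = σ_allow · A = 79.7 · 207 = 16500 N = 16.5 kN.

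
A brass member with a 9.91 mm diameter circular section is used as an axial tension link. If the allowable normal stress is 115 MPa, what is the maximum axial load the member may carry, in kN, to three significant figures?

A = 77.13 mm².
P_max = σ_allow · A = 115 · 77.13 = 8870 N = 8.87 kN.

8.87 kN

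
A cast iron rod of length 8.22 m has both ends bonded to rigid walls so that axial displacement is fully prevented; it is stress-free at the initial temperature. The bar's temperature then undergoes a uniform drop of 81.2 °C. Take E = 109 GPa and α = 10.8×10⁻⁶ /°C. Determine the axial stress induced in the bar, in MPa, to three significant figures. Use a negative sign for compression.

95.6 MPa

Free thermal expansion αLΔT = 10.8e-6 · 8220 · -81.2 = -7.209 mm.
The walls impose strain ε = −(-7.209)/8220 = 8.7696e-04; σ = Eε = 109000 · 8.7696e-04 = 95.59 MPa.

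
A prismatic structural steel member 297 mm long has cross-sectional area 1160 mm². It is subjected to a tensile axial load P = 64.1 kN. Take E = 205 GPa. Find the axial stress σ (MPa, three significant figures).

σ = N/A = 64100/1160 = 55.26 MPa.

55.3 MPa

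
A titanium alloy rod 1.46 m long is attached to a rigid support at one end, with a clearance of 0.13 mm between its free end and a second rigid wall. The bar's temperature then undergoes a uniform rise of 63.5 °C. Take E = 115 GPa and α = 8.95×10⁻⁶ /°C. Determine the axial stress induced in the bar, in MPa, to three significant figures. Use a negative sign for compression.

-55.1 MPa

Free thermal expansion αLΔT = 8.95e-6 · 1460 · 63.5 = 0.8298 mm.
The walls engage after the gap closes; constrained expansion = 0.8298 − 0.13 = 0.6998 mm.
The walls impose strain ε = −(0.6998)/1460 = -4.7928e-04; σ = Eε = 115000 · -4.7928e-04 = -55.12 MPa.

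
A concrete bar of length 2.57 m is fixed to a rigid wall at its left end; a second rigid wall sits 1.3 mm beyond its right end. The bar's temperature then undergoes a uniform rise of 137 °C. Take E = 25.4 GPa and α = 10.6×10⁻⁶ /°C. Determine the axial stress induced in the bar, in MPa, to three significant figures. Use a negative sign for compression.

-24.0 MPa

Free thermal expansion αLΔT = 10.6e-6 · 2570 · 137 = 3.732 mm.
The walls engage after the gap closes; constrained expansion = 3.732 − 1.3 = 2.432 mm.
The walls impose strain ε = −(2.432)/2570 = -9.4636e-04; σ = Eε = 25400 · -9.4636e-04 = -24.04 MPa.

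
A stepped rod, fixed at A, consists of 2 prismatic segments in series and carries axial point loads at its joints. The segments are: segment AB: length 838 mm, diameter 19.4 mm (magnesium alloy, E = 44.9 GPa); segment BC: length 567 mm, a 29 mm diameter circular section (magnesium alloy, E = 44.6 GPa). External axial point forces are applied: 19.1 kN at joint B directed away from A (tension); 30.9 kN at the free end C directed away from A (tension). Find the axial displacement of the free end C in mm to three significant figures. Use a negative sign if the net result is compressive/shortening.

3.75 mm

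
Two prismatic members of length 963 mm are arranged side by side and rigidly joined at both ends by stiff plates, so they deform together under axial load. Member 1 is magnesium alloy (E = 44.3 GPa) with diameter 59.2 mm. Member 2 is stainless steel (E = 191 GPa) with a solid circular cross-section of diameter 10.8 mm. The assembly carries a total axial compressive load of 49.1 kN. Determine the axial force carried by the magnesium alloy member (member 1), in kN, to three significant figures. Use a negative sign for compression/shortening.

-42.9 kN

A_1 = 2753 mm².
A_2 = 91.61 mm².
Equal strain + equilibrium ⇒ each member carries load in proportion to AE: A₁E₁ = 121900000 N, A₂E₂ = 17500000 N, ΣAE = 139400000 N.
F₁ = P·A₁E₁/ΣAE = -49100·121900000/139400000 = -42940 N.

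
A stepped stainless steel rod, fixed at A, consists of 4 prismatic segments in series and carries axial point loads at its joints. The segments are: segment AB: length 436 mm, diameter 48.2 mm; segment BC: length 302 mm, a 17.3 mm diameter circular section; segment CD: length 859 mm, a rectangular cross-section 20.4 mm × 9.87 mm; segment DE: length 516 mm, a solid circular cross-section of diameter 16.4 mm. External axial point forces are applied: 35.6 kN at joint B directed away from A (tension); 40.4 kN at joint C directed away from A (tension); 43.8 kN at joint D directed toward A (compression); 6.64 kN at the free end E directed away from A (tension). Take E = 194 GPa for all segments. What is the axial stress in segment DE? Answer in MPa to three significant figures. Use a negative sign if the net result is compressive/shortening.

Internal axial forces (sectioning from the free end, tension +): N_DE = 6.64 kN, N_CD = -37.16 kN, N_BC = 3.24 kN, N_AB = 38.84 kN.
A_DE = 211.2 mm².
σ_DE = N_DE/A_DE = 6640/211.2 = 31.43 MPa.

31.4 MPa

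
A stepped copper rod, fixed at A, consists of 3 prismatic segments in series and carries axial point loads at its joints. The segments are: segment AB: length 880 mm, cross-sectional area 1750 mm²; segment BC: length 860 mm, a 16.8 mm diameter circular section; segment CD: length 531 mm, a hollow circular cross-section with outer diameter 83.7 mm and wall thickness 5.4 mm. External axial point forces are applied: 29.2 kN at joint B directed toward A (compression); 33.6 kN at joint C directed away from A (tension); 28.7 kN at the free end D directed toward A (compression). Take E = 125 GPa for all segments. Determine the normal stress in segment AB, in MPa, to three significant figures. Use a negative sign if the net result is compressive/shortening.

Internal axial forces (sectioning from the free end, tension +): N_CD = -28.7 kN, N_BC = 4.9 kN, N_AB = -24.3 kN.
σ_AB = N_AB/A_AB = -24300/1750 = -13.89 MPa.

-13.9 MPa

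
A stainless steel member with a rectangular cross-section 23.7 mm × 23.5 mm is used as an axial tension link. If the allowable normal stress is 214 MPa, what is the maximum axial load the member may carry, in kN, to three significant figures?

119 kN

A = 556.9 mm².
P_max = σ_allow · A = 214 · 556.9 = 119200 N = 119.2 kN.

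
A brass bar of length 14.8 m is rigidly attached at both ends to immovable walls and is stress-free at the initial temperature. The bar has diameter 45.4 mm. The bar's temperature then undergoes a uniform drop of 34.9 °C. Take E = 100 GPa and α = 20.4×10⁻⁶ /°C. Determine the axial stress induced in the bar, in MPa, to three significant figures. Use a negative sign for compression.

71.2 MPa

Free thermal expansion αLΔT = 20.4e-6 · 14800 · -34.9 = -10.54 mm.
The walls impose strain ε = −(-10.54)/14800 = 7.1196e-04; σ = Eε = 100000 · 7.1196e-04 = 71.2 MPa.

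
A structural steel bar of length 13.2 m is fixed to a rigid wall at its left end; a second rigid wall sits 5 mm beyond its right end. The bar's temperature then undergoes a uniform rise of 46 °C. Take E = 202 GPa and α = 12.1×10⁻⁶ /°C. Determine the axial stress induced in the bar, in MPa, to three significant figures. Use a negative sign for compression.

-35.9 MPa

Free thermal expansion αLΔT = 12.1e-6 · 13200 · 46 = 7.347 mm.
The walls engage after the gap closes; constrained expansion = 7.347 − 5 = 2.347 mm.
The walls impose strain ε = −(2.347)/13200 = -1.7781e-04; σ = Eε = 202000 · -1.7781e-04 = -35.92 MPa.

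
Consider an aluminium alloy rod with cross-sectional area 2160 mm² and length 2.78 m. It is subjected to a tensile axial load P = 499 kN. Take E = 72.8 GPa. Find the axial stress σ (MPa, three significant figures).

σ = N/A = 499000/2160 = 231 MPa.

231 MPa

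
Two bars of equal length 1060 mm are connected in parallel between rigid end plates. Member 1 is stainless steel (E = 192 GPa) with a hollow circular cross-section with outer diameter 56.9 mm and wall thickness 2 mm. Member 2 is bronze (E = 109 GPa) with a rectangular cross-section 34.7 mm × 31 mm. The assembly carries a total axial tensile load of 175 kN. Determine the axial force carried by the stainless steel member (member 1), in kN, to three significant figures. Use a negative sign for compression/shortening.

63.2 kN

A_1 = 344.9 mm².
A_2 = 1076 mm².
Equal strain + equilibrium ⇒ each member carries load in proportion to AE: A₁E₁ = 66230000 N, A₂E₂ = 117300000 N, ΣAE = 183500000 N.
F₁ = P·A₁E₁/ΣAE = 175000·66230000/183500000 = 63170 N.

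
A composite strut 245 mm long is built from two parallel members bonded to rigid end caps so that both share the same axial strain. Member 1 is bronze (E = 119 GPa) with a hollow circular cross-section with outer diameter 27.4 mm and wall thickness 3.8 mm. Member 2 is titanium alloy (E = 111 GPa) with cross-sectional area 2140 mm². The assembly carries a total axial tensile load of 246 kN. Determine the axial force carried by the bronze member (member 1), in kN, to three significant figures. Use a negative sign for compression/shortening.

A_1 = 281.7 mm².
Equal strain + equilibrium ⇒ each member carries load in proportion to AE: A₁E₁ = 33530000 N, A₂E₂ = 237500000 N, ΣAE = 271100000 N.
F₁ = P·A₁E₁/ΣAE = 246000·33530000/271100000 = 30430 N.

30.4 kN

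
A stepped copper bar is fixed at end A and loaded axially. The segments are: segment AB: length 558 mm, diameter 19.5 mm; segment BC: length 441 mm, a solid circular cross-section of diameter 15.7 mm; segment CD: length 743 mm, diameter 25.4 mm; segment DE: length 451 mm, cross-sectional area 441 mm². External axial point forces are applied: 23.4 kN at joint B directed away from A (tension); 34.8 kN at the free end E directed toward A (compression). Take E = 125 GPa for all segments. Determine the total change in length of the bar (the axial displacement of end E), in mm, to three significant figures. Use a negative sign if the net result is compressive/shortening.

Internal axial forces (sectioning from the free end, tension +): N_DE = -34.8 kN, N_CD = -34.8 kN, N_BC = -34.8 kN, N_AB = -11.4 kN.
A_AB = 298.6 mm².
A_BC = 193.6 mm².
A_CD = 506.7 mm².
δ_AB = -11400·558/(298.6·125000) = -0.1704 mm
δ_BC = -34800·441/(193.6·125000) = -0.6342 mm
δ_CD = -34800·743/(506.7·125000) = -0.4082 mm
δ_DE = -34800·451/(441·125000) = -0.2847 mm
δ = Σδ_i = -1.498 mm.

-1.50 mm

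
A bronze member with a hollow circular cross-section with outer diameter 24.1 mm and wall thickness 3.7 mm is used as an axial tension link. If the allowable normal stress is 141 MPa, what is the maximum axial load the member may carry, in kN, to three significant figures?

A = 237.1 mm².
P_max = σ_allow · A = 141 · 237.1 = 33430 N = 33.43 kN.

33.4 kN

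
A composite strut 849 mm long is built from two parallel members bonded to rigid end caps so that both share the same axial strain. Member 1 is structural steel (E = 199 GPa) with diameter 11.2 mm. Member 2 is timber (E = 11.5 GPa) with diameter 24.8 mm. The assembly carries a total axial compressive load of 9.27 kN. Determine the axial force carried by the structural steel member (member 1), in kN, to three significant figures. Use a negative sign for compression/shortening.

-7.22 kN

A_1 = 98.52 mm².
A_2 = 483.1 mm².
Equal strain + equilibrium ⇒ each member carries load in proportion to AE: A₁E₁ = 19610000 N, A₂E₂ = 5555000 N, ΣAE = 25160000 N.
F₁ = P·A₁E₁/ΣAE = -9270·19610000/25160000 = -7223 N.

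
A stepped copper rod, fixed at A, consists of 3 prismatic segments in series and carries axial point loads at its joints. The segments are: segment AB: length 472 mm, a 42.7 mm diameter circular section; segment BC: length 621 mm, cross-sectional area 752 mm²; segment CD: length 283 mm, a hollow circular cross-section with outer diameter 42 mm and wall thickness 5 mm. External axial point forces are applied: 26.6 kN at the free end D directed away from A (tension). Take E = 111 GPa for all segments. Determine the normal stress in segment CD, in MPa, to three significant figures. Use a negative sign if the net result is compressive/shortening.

Internal axial forces (sectioning from the free end, tension +): N_CD = 26.6 kN, N_BC = 26.6 kN, N_AB = 26.6 kN.
A_CD = 581.2 mm².
σ_CD = N_CD/A_CD = 26600/581.2 = 45.77 MPa.

45.8 MPa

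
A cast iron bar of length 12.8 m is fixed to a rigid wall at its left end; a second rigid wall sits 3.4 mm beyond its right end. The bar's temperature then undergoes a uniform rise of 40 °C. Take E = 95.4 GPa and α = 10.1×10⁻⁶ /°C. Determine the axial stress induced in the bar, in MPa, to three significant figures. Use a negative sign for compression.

Free thermal expansion αLΔT = 10.1e-6 · 12800 · 40 = 5.171 mm.
The walls engage after the gap closes; constrained expansion = 5.171 − 3.4 = 1.771 mm.
The walls impose strain ε = −(1.771)/12800 = -1.3837e-04; σ = Eε = 95400 · -1.3837e-04 = -13.2 MPa.

-13.2 MPa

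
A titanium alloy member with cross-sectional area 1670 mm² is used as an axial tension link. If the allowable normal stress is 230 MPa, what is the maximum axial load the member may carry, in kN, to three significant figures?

384 kN

P_max = σ_allow · A = 230 · 1670 = 384100 N = 384.1 kN.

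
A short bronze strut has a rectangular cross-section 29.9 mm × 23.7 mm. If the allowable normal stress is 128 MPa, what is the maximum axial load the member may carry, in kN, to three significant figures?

A = 708.6 mm².
P_max = σ_allow · A = 128 · 708.6 = 90700 N = 90.7 kN.

90.7 kN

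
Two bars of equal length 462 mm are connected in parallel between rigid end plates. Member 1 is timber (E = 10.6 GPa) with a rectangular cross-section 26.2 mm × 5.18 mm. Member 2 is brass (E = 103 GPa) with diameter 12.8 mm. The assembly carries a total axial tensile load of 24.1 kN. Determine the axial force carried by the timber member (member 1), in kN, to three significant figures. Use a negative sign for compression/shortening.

A_1 = 135.7 mm².
A_2 = 128.7 mm².
Equal strain + equilibrium ⇒ each member carries load in proportion to AE: A₁E₁ = 1439000 N, A₂E₂ = 13250000 N, ΣAE = 14690000 N.
F₁ = P·A₁E₁/ΣAE = 24100·1439000/14690000 = 2360 N.

2.36 kN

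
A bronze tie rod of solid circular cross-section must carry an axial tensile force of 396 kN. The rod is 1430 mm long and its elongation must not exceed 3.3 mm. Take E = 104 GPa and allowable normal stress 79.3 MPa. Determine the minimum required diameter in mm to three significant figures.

Required area A ≥ P/σ_allow = 396000/79.3 = 4994 mm².
For a solid circular section, d ≥ √(4A/π) = 79.74 mm.
Elongation limit: A ≥ PL/(Eδ_allow) = 396000·1430/(104000·3.3) = 1650 mm² ⇒ d ≥ 45.83 mm.
The stress limit governs.

79.7 mm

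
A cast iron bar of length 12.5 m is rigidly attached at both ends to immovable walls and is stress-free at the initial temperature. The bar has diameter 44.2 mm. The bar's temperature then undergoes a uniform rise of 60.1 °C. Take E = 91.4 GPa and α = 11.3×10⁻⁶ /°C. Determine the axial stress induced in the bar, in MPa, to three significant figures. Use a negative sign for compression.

Free thermal expansion αLΔT = 11.3e-6 · 12500 · 60.1 = 8.489 mm.
The walls impose strain ε = −(8.489)/12500 = -6.7913e-04; σ = Eε = 91400 · -6.7913e-04 = -62.07 MPa.

-62.1 MPa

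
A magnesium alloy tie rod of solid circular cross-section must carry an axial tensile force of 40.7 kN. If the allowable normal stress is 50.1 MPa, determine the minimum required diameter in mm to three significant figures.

Required area A ≥ P/σ_allow = 40700/50.1 = 812.4 mm².
For a solid circular section, d ≥ √(4A/π) = 32.16 mm.

32.2 mm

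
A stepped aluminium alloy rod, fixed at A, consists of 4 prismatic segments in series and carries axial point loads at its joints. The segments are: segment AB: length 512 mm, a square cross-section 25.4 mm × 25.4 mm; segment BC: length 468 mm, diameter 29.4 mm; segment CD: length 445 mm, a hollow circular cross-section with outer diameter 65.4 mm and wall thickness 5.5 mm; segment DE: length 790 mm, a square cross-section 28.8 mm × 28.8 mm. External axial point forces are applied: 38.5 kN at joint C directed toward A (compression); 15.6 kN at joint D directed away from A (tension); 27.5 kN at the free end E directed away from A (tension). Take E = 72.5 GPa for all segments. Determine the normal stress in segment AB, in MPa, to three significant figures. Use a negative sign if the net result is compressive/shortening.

7.13 MPa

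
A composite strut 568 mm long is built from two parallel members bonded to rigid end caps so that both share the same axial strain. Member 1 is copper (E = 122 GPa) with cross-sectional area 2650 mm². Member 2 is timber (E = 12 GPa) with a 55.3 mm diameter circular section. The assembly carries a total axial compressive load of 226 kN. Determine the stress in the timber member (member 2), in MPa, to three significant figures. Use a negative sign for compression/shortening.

-7.70 MPa

A_2 = 2402 mm².
Equal strain + equilibrium ⇒ each member carries load in proportion to AE: A₁E₁ = 323300000 N, A₂E₂ = 28820000 N, ΣAE = 352100000 N.
σ₂ = P·E₂/ΣAE = -226000·12000/352100000 = -7.702 MPa.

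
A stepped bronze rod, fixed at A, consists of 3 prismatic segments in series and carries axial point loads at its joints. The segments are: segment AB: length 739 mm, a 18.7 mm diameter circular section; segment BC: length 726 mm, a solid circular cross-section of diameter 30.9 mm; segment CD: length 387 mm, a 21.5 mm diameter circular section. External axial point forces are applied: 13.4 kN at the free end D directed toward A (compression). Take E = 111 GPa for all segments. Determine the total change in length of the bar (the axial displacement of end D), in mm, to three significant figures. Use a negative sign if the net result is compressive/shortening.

Internal axial forces (sectioning from the free end, tension +): N_CD = -13.4 kN, N_BC = -13.4 kN, N_AB = -13.4 kN.
A_AB = 274.6 mm².
A_BC = 749.9 mm².
A_CD = 363.1 mm².
δ_AB = -13400·739/(274.6·111000) = -0.3248 mm
δ_BC = -13400·726/(749.9·111000) = -0.1169 mm
δ_CD = -13400·387/(363.1·111000) = -0.1287 mm
δ = Σδ_i = -0.5704 mm.

-0.570 mm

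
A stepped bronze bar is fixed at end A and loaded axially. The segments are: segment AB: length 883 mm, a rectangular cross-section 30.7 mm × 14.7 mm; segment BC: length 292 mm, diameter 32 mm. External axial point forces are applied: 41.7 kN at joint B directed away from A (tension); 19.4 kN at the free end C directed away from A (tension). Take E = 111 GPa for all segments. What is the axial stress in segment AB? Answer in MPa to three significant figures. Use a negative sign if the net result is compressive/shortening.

135 MPa

Internal axial forces (sectioning from the free end, tension +): N_BC = 19.4 kN, N_AB = 61.1 kN.
A_AB = 451.3 mm².
σ_AB = N_AB/A_AB = 61100/451.3 = 135.4 MPa.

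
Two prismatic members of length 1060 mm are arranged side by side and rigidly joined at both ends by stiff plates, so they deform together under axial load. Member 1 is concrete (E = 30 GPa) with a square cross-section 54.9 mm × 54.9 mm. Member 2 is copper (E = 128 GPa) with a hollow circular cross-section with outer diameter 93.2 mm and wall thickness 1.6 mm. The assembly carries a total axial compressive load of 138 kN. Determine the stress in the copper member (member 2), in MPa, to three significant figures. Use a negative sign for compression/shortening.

A_1 = 3014 mm².
A_2 = 460.4 mm².
Equal strain + equilibrium ⇒ each member carries load in proportion to AE: A₁E₁ = 90420000 N, A₂E₂ = 58940000 N, ΣAE = 149400000 N.
σ₂ = P·E₂/ΣAE = -138000·128000/149400000 = -118.3 MPa.

-118 MPa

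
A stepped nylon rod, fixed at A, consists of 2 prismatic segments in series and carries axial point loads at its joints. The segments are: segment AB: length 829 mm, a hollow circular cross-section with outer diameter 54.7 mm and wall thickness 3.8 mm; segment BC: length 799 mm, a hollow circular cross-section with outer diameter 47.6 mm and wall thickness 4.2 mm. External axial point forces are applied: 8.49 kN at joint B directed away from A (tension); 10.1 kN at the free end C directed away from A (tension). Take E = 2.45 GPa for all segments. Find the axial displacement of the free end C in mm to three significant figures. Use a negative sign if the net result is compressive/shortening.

16.1 mm

Internal axial forces (sectioning from the free end, tension +): N_BC = 10.1 kN, N_AB = 18.59 kN.
A_AB = 607.6 mm².
A_BC = 572.6 mm².
δ_AB = 18590·829/(607.6·2450) = 10.35 mm
δ_BC = 10100·799/(572.6·2450) = 5.752 mm
δ = Σδ_i = 16.1 mm.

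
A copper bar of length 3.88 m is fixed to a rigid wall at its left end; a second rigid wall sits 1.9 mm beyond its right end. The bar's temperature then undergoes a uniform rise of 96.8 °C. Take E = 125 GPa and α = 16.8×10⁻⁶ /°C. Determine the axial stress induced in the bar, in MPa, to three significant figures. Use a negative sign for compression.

-142 MPa

Free thermal expansion αLΔT = 16.8e-6 · 3880 · 96.8 = 6.31 mm.
The walls engage after the gap closes; constrained expansion = 6.31 − 1.9 = 4.41 mm.
The walls impose strain ε = −(4.41)/3880 = -1.1365e-03; σ = Eε = 125000 · -1.1365e-03 = -142.1 MPa.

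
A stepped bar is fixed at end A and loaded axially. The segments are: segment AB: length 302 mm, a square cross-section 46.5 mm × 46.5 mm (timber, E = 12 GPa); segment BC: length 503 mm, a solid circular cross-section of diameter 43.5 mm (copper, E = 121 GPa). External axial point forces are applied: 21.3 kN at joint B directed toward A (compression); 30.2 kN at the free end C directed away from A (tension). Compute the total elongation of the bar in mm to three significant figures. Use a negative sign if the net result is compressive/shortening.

0.188 mm

Internal axial forces (sectioning from the free end, tension +): N_BC = 30.2 kN, N_AB = 8.9 kN.
A_AB = 2162 mm².
A_BC = 1486 mm².
δ_AB = 8900·302/(2162·12000) = 0.1036 mm
δ_BC = 30200·503/(1486·121000) = 0.08447 mm
δ = Σδ_i = 0.1881 mm.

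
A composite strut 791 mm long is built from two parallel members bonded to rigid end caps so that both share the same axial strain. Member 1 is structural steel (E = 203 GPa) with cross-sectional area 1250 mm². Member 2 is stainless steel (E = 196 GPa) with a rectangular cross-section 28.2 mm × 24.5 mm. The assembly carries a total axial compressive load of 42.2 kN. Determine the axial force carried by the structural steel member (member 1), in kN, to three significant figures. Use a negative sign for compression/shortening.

A_2 = 690.9 mm².
Equal strain + equilibrium ⇒ each member carries load in proportion to AE: A₁E₁ = 253800000 N, A₂E₂ = 135400000 N, ΣAE = 389200000 N.
F₁ = P·A₁E₁/ΣAE = -42200·253800000/389200000 = -27520 N.

-27.5 kN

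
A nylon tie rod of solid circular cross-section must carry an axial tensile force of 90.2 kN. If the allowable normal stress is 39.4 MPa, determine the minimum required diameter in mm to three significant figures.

Required area A ≥ P/σ_allow = 90200/39.4 = 2289 mm².
For a solid circular section, d ≥ √(4A/π) = 53.99 mm.

54.0 mm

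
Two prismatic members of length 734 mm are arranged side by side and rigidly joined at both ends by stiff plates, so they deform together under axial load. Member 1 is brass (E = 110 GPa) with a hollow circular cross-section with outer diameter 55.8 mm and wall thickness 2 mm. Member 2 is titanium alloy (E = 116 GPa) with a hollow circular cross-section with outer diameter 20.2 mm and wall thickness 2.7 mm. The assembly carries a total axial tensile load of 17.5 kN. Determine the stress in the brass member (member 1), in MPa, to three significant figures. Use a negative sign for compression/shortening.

35.4 MPa

A_1 = 338 mm².
A_2 = 148.4 mm².
Equal strain + equilibrium ⇒ each member carries load in proportion to AE: A₁E₁ = 37180000 N, A₂E₂ = 17220000 N, ΣAE = 54400000 N.
σ₁ = P·E₁/ΣAE = 17500·110000/54400000 = 35.38 MPa.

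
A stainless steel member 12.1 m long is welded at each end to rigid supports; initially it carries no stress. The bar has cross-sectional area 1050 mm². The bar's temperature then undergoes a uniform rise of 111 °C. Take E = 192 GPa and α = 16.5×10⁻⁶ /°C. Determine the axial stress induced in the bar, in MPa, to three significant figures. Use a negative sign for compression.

-352 MPa

Free thermal expansion αLΔT = 16.5e-6 · 12100 · 111 = 22.16 mm.
The walls impose strain ε = −(22.16)/12100 = -1.8315e-03; σ = Eε = 192000 · -1.8315e-03 = -351.6 MPa.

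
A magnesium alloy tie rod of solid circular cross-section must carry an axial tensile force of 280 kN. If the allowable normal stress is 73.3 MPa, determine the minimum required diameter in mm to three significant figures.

69.7 mm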